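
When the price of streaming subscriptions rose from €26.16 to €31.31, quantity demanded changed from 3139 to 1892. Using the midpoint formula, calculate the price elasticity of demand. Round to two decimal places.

%ΔQ = (1892 − 3139)/[(3139 + 1892)/2] = -1247/2515.5 ≈ -0.4957.
%Δp = (31.31 − 26.16)/[(26.16 + 31.31)/2] = 5.15/28.735 ≈ 0.1792.
Arc elasticity E = %ΔQ/%Δp ≈ -0.4957/0.1792 ≈ -2.77.
|E| > 1: demand is elastic over this range.

-2.77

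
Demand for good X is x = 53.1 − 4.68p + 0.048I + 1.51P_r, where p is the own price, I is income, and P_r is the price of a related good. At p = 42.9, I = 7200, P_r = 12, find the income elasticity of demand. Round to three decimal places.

First evaluate x: 53.1 − 4.68(42.9) + 0.048(7200) + 1.51(12) = 53.1 − 200.772 + 345.6 + 18.12 = 216.048.
∂x/∂I = +0.048, so E_I = 0.048·(7200/216.048) ≈ 1.600.
E_I > 1: normal good (luxury).

1.600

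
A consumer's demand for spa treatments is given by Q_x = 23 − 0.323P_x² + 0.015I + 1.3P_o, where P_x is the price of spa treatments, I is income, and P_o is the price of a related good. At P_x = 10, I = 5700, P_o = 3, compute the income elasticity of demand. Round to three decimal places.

Q_x = 23 − 0.323(10)² + 0.015(5700) + 1.3(3) = 23 − 32.3 + 85.5 + 3.9 = 80.1.
∂Q_x/∂I = +0.015, so E_I = 0.015·(5700/80.1) ≈ 1.067.
E_I > 1: normal good (luxury).

1.067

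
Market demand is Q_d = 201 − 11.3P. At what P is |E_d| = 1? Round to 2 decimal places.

8.89

For linear demand Q_d = a − bP, E = −bP/(a − bP). |E| = 1 ⇒ bP = a − bP ⇒ P = a/(2b).
P = 201/(2·11.3) ≈ 8.89.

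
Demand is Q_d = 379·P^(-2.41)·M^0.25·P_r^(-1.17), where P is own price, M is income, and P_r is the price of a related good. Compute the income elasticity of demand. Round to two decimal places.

For a Cobb–Douglas (constant-elasticity) form Q_d = A·M^α·…, the elasticity with respect to M equals the exponent α at every point.
Here the exponent on M is 0.25, so the income elasticity of demand is 0.25.

0.25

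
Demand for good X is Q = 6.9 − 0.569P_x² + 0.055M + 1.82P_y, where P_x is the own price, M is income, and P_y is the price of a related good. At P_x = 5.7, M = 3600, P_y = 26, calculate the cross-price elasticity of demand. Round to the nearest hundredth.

0.20

First evaluate Q: 6.9 − 0.569(5.7)² + 0.055(3600) + 1.82(26) = 6.9 − 18.4868 + 198 + 47.32 = 233.7332.
∂Q/∂P_y = +1.82, so E_xy = 1.82·(26/233.7332) ≈ 0.20.
E_xy > 0: the goods are substitutes.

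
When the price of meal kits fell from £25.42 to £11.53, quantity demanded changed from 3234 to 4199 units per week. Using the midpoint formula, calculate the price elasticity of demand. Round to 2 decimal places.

-0.35

%Δq = (4199 − 3234)/[(3234 + 4199)/2] = 965/3716.5 ≈ 0.2597.
%Δp = (11.53 − 25.42)/[(25.42 + 11.53)/2] = -13.89/18.475 ≈ -0.7518.
Arc elasticity E = %Δq/%Δp ≈ 0.2597/-0.7518 ≈ -0.35.
|E| < 1: demand is inelastic over this range.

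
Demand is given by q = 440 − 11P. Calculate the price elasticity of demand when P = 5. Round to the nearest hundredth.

-0.14

At P = 5, q = 385.
dq/dP = −11.
Point elasticity E = (dq/dP)·(P/q) = -11 × 5/385 ≈ -0.14.
|E| < 1, so demand is inelastic at this price.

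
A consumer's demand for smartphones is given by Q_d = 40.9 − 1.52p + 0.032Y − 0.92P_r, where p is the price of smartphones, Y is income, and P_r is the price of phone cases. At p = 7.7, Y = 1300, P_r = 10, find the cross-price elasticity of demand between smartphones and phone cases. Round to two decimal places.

-0.15

Q_d = 40.9 − 1.52(7.7) + 0.032(1300) − 0.92(10) = 40.9 − 11.704 + 41.6 − 9.2 = 61.596.
∂Q_d/∂P_r = −0.92, so E_xy = -0.92·(10/61.596) ≈ -0.15.
E_xy < 0: the goods are complements.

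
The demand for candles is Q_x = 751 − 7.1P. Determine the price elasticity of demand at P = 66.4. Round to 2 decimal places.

At P = 66.4, Q_x = 279.56.
dQ_x/dP = −7.1.
Point elasticity E = (dQ_x/dP)·(P/Q_x) = -7.1 × 66.4/279.56 ≈ -1.69.
|E| > 1, so demand is elastic at this price.

-1.69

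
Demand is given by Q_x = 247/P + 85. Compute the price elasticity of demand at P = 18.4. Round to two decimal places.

-0.14

At P = 18.4, Q_x = 98.4239.
dQ_x/dP = −247/P² = −0.7296.
Point elasticity E = (dQ_x/dP)·(P/Q_x) = -0.7296 × 18.4/98.4239 ≈ -0.14.
|E| < 1, so demand is inelastic at this price.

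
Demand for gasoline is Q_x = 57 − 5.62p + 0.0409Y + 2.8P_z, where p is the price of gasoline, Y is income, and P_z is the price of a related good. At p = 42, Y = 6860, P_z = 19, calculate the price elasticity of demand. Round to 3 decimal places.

-1.525

First evaluate Q_x: 57 − 5.62(42) + 0.0409(6860) + 2.8(19) = 57 − 236.04 + 280.574 + 53.2 = 154.734.
∂Q_x/∂p = −5.62, so E_p = (−5.62)·(42/154.734) ≈ -1.525.
|E_p| > 1: demand is elastic.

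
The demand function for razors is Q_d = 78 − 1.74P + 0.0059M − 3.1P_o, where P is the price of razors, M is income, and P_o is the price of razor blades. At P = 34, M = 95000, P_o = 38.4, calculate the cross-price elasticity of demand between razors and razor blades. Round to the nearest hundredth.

Q_d = 78 − 1.74(34) + 0.0059(95000) − 3.1(38.4) = 78 − 59.16 + 560.5 − 119.04 = 460.3.
∂Q_d/∂P_o = −3.1, so E_xy = -3.1·(38.4/460.3) ≈ -0.26.
E_xy < 0: the goods are complements.

-0.26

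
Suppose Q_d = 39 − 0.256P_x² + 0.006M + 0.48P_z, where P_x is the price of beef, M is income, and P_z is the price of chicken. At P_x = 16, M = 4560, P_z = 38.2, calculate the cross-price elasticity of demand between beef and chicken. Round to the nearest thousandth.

0.957

Q_d = 39 − 0.256(16)² + 0.006(4560) + 0.48(38.2) = 39 − 65.536 + 27.36 + 18.336 = 19.16.
∂Q_d/∂P_z = +0.48, so E_xy = 0.48·(38.2/19.16) ≈ 0.957.
E_xy > 0: the goods are substitutes.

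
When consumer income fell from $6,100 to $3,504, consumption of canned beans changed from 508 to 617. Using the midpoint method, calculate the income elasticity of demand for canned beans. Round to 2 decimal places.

-0.36

%ΔQ = (617 − 508)/[(508+617)/2] = 109/562.5 ≈ 0.1938.
%ΔI = (3,504 − 6,100)/[(6,100+3,504)/2] = -2596/4802 ≈ -0.5406.
E_I = %ΔQ/%ΔI ≈ -0.36.
E_I < 0: inferior good.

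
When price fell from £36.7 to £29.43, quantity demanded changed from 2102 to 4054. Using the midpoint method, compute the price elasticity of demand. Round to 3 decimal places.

-2.884

%ΔQ = (4054 − 2102)/[(2102 + 4054)/2] = 1952/3078 ≈ 0.6342.
%Δp = (29.43 − 36.7)/[(36.7 + 29.43)/2] = -7.27/33.065 ≈ -0.2199.
Arc elasticity E = %ΔQ/%Δp ≈ 0.6342/-0.2199 ≈ -2.884.
|E| > 1: demand is elastic over this range.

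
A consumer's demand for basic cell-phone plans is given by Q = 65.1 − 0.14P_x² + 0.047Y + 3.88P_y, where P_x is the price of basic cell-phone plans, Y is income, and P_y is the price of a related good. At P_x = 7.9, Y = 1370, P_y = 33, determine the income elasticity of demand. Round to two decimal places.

0.26

First evaluate Q: 65.1 − 0.14(7.9)² + 0.047(1370) + 3.88(33) = 65.1 − 8.7374 + 64.39 + 128.04 = 248.7926.
∂Q/∂Y = +0.047, so E_I = 0.047·(1370/248.7926) ≈ 0.26.
E_I ∈ (0,1): normal good (necessity).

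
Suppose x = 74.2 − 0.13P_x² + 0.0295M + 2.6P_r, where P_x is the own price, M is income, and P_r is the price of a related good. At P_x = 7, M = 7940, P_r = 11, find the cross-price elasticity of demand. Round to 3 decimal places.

0.086

x = 74.2 − 0.13(7)² + 0.0295(7940) + 2.6(11) = 74.2 − 6.37 + 234.23 + 28.6 = 330.66.
∂x/∂P_r = +2.6, so E_xy = 2.6·(11/330.66) ≈ 0.086.
E_xy > 0: the goods are substitutes.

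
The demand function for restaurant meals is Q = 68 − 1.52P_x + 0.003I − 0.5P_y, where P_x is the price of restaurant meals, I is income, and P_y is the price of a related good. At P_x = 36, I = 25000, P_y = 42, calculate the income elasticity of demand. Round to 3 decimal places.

1.115

Evaluating quantity at (P_x, I, P_y) gives Q = 68 − 1.52(36) + 0.003(25000) − 0.5(42) = 68 − 54.72 + 75 − 21 = 67.28.
∂Q/∂I = +0.003, so E_I = 0.003·(25000/67.28) ≈ 1.115.
E_I > 1: normal good (luxury).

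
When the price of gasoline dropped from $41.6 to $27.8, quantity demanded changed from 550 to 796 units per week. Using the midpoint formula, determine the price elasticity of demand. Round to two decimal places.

-0.92

%Δq = (796 − 550)/[(550 + 796)/2] = 246/673 ≈ 0.3655.
%Δp = (27.8 − 41.6)/[(41.6 + 27.8)/2] = -13.8/34.7 ≈ -0.3977.
Arc elasticity E = %Δq/%Δp ≈ 0.3655/-0.3977 ≈ -0.92.
|E| < 1: demand is inelastic over this range.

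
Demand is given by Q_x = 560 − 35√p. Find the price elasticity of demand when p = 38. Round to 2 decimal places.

At p = 38, Q_x = 344.2455.
dQ_x/dp = −35/(2√p) = −35/(2·6.1644).
Point elasticity E = (dQ_x/dp)·(p/Q_x) = -2.8389 × 38/344.2455 ≈ -0.31.
|E| < 1, so demand is inelastic at this price.

-0.31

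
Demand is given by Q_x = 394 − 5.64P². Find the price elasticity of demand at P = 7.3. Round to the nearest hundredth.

-6.43

At P = 7.3, Q_x = 93.4444.
dQ_x/dP = −2·5.64·P = −82.344.
Point elasticity E = (dQ_x/dP)·(P/Q_x) = -82.344 × 7.3/93.4444 ≈ -6.43.
|E| > 1, so demand is elastic at this price.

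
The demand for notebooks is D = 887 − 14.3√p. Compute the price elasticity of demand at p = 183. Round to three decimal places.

At p = 183, D = 693.5532.
dD/dp = −14.3/(2√p) = −14.3/(2·13.5277).
Point elasticity E = (dD/dp)·(p/D) = -0.5285 × 183/693.5532 ≈ -0.139.
|E| < 1, so demand is inelastic at this price.

-0.139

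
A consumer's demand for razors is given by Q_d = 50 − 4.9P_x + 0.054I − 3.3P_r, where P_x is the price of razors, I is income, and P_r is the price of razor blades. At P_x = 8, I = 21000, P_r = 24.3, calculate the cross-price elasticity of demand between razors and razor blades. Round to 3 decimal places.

Q_d = 50 − 4.9(8) + 0.054(21000) − 3.3(24.3) = 50 − 39.2 + 1134 − 80.19 = 1064.61.
∂Q_d/∂P_r = −3.3, so E_xy = -3.3·(24.3/1064.61) ≈ -0.075.
E_xy < 0: the goods are complements.

-0.075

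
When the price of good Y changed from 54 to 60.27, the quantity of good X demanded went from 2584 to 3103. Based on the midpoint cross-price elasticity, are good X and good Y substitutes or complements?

%ΔQ_x = (3103 − 2584)/[(2584+3103)/2] = 519/2843.5 ≈ 0.1825.
%ΔP_y = (60.27 − 54)/[(54+60.27)/2] ≈ 0.1097.
E_xy = 0.1825/0.1097 ≈ 1.663.
E_xy > 0, so the goods are substitutes.

substitutes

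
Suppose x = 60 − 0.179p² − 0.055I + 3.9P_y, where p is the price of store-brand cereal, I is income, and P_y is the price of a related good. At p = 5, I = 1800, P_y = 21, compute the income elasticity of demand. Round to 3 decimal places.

-2.576

Substituting, x = 60 − 0.179(5)² − 0.055(1800) + 3.9(21) = 60 − 4.475 − 99 + 81.9 = 38.425.
∂x/∂I = −0.055, so E_I = -0.055·(1800/38.425) ≈ -2.576.
E_I < 0: inferior good.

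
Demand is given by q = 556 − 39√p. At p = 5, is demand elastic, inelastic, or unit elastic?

inelastic

At p = 5, q = 468.7933.
dq/dp = −39/(2√p) = −39/(2·2.2361).
Point elasticity E = (dq/dp)·(p/q) = -8.7207 × 5/468.7933 ≈ -0.093.
|E| ≈ 0.093 < 1, so demand is inelastic.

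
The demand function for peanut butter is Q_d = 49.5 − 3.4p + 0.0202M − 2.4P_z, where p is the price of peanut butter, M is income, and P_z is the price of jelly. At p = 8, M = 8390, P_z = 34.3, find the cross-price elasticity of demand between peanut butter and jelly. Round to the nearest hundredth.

First evaluate Q_d: 49.5 − 3.4(8) + 0.0202(8390) − 2.4(34.3) = 49.5 − 27.2 + 169.478 − 82.32 = 109.458.
∂Q_d/∂P_z = −2.4, so E_xy = -2.4·(34.3/109.458) ≈ -0.75.
E_xy < 0: the goods are complements.

-0.75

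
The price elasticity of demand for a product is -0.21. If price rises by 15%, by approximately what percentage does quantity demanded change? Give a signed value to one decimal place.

%ΔQ ≈ E × %ΔP = (-0.21) × (15%) ≈ -3.2%.

-3.2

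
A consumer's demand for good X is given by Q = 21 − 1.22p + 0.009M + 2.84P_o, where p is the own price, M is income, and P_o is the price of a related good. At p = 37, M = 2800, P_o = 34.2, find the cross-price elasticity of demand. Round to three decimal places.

Evaluating quantity at (p, M, P_o) gives Q = 21 − 1.22(37) + 0.009(2800) + 2.84(34.2) = 21 − 45.14 + 25.2 + 97.128 = 98.188.
∂Q/∂P_o = +2.84, so E_xy = 2.84·(34.2/98.188) ≈ 0.989.
E_xy > 0: the goods are substitutes.

0.989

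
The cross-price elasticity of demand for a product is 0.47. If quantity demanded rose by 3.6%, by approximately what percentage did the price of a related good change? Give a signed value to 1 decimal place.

7.7

%ΔQ ≈ E × %ΔP_y ⇒ %ΔP_y = %ΔQ / E = (3.6%)/(0.47) ≈ 7.7%.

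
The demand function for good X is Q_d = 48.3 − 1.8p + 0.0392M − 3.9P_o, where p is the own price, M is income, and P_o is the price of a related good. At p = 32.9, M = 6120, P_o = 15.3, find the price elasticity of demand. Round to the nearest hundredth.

-0.35

Q_d = 48.3 − 1.8(32.9) + 0.0392(6120) − 3.9(15.3) = 48.3 − 59.22 + 239.904 − 59.67 = 169.314.
∂Q_d/∂p = −1.8, so E_p = (−1.8)·(32.9/169.314) ≈ -0.35.
|E_p| < 1: demand is inelastic.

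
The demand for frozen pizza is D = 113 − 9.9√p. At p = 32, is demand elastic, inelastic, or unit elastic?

At p = 32, D = 56.9971.
dD/dp = −9.9/(2√p) = −9.9/(2·5.6569).
Point elasticity E = (dD/dp)·(p/D) = -0.875 × 32/56.9971 ≈ -0.491.
|E| ≈ 0.491 < 1, so demand is inelastic.

inelastic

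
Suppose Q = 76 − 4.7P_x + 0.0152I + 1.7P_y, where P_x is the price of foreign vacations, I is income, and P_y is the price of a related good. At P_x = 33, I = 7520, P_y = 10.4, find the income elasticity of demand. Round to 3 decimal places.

2.161

Evaluating quantity at (P_x, I, P_y) gives Q = 76 − 4.7(33) + 0.0152(7520) + 1.7(10.4) = 76 − 155.1 + 114.304 + 17.68 = 52.884.
∂Q/∂I = +0.0152, so E_I = 0.0152·(7520/52.884) ≈ 2.161.
E_I > 1: normal good (luxury).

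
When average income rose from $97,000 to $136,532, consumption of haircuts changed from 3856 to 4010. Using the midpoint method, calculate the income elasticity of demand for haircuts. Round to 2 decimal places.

%ΔQ = (4010 − 3856)/[(3856+4010)/2] = 154/3933 ≈ 0.0392.
%ΔI = (136,532 − 97,000)/[(97,000+136,532)/2] = 39532/116766 ≈ 0.3386.
E_I = %ΔQ/%ΔI ≈ 0.12.
E_I ∈ (0,1): normal good (necessity).

0.12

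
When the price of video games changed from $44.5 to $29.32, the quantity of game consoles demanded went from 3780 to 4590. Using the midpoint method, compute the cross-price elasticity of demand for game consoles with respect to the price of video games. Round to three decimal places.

-0.471

%ΔQ_x = (4590 − 3780)/[(3780+4590)/2] = 810/4185 ≈ 0.1935.
%ΔP_y = (29.32 − 44.5)/[(44.5+29.32)/2] ≈ -0.4113.
E_xy = 0.1935/-0.4113 ≈ -0.471.
E_xy < 0, so game consoles and video games are complements.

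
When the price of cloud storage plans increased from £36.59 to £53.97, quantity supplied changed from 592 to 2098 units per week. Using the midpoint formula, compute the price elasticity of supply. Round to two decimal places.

%Δq = (2098 − 592)/[(592 + 2098)/2] = 1506/1345 ≈ 1.1197.
%ΔP = (53.97 − 36.59)/[(36.59 + 53.97)/2] = 17.38/45.28 ≈ 0.3838.
Arc elasticity E = %Δq/%ΔP ≈ 1.1197/0.3838 ≈ 2.92.
|E| > 1: supply is elastic over this range.

2.92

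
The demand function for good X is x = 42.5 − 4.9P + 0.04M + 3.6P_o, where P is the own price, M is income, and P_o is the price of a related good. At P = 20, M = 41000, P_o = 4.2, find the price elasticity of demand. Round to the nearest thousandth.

-0.061

First evaluate x: 42.5 − 4.9(20) + 0.04(41000) + 3.6(4.2) = 42.5 − 98 + 1640 + 15.12 = 1599.62.
∂x/∂P = −4.9, so E_p = (−4.9)·(20/1599.62) ≈ -0.061.
|E_p| < 1: demand is inelastic.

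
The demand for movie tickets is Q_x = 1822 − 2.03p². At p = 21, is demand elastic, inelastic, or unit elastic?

At p = 21, Q_x = 926.77.
dQ_x/dp = −2·2.03·p = −85.26.
Point elasticity E = (dQ_x/dp)·(p/Q_x) = -85.26 × 21/926.77 ≈ -1.932.
|E| ≈ 1.932 > 1, so demand is elastic.

elastic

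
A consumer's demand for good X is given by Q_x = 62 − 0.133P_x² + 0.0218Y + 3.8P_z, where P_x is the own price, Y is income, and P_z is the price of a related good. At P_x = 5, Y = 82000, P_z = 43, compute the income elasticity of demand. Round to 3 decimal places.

Q_x = 62 − 0.133(5)² + 0.0218(82000) + 3.8(43) = 62 − 3.325 + 1787.6 + 163.4 = 2009.675.
∂Q_x/∂Y = +0.0218, so E_I = 0.0218·(82000/2009.675) ≈ 0.889.
E_I ∈ (0,1): normal good (necessity).

0.889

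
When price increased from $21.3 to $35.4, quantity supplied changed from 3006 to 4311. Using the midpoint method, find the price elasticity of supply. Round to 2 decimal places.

%ΔQ = (4311 − 3006)/[(3006 + 4311)/2] = 1305/3658.5 ≈ 0.3567.
%Δp = (35.4 − 21.3)/[(21.3 + 35.4)/2] = 14.1/28.35 ≈ 0.4974.
Arc elasticity E = %ΔQ/%Δp ≈ 0.3567/0.4974 ≈ 0.72.
|E| < 1: supply is inelastic over this range.

0.72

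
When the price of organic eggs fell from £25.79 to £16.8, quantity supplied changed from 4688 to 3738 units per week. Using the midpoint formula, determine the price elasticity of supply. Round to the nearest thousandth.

%Δq = (3738 − 4688)/[(4688 + 3738)/2] = -950/4213 ≈ -0.2255.
%Δp = (16.8 − 25.79)/[(25.79 + 16.8)/2] = -8.99/21.295 ≈ -0.4222.
Arc elasticity E = %Δq/%Δp ≈ -0.2255/-0.4222 ≈ 0.534.
|E| < 1: supply is inelastic over this range.

0.534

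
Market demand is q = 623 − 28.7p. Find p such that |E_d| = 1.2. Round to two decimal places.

Set −bp/(a − bp) = −1.2 ⇒ bp = 1.2(a − bp) ⇒ bp(1+1.2) = 1.2·a.
p = 1.2·623/(28.7·2.2) ≈ 11.84.

11.84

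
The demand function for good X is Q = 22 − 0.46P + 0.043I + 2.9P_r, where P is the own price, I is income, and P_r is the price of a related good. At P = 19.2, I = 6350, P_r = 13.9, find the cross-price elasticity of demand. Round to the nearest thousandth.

0.123

At the given point, Q = 22 − 0.46(19.2) + 0.043(6350) + 2.9(13.9) = 22 − 8.832 + 273.05 + 40.31 = 326.528.
∂Q/∂P_r = +2.9, so E_xy = 2.9·(13.9/326.528) ≈ 0.123.
E_xy > 0: the goods are substitutes.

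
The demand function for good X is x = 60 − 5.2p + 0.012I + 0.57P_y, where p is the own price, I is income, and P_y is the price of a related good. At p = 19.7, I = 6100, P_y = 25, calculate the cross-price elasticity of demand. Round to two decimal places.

x = 60 − 5.2(19.7) + 0.012(6100) + 0.57(25) = 60 − 102.44 + 73.2 + 14.25 = 45.01.
∂x/∂P_y = +0.57, so E_xy = 0.57·(25/45.01) ≈ 0.32.
E_xy > 0: the goods are substitutes.

0.32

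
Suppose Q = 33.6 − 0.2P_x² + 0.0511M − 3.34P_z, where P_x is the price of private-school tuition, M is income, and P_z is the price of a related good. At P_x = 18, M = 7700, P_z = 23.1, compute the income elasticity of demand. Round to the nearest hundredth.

1.38

Q = 33.6 − 0.2(18)² + 0.0511(7700) − 3.34(23.1) = 33.6 − 64.8 + 393.47 − 77.154 = 285.116.
∂Q/∂M = +0.0511, so E_I = 0.0511·(7700/285.116) ≈ 1.38.
E_I > 1: normal good (luxury).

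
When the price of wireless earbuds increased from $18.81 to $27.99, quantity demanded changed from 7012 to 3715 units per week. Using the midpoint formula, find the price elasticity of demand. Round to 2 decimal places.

%ΔQ = (3715 − 7012)/[(7012 + 3715)/2] = -3297/5363.5 ≈ -0.6147.
%ΔP = (27.99 − 18.81)/[(18.81 + 27.99)/2] = 9.18/23.4 ≈ 0.3923.
Arc elasticity E = %ΔQ/%ΔP ≈ -0.6147/0.3923 ≈ -1.57.
|E| > 1: demand is elastic over this range.

-1.57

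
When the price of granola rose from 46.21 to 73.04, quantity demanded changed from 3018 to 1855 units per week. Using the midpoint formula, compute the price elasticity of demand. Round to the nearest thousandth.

%ΔQ = (1855 − 3018)/[(3018 + 1855)/2] = -1163/2436.5 ≈ -0.4773.
%Δp = (73.04 − 46.21)/[(46.21 + 73.04)/2] = 26.83/59.625 ≈ 0.4500.
Arc elasticity E = %ΔQ/%Δp ≈ -0.4773/0.4500 ≈ -1.061.
|E| > 1: demand is elastic over this range.

-1.061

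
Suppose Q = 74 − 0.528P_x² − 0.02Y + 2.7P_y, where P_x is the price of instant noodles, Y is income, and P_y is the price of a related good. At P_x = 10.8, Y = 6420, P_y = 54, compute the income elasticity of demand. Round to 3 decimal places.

First evaluate Q: 74 − 0.528(10.8)² − 0.02(6420) + 2.7(54) = 74 − 61.5859 − 128.4 + 145.8 = 29.8141.
∂Q/∂Y = −0.02, so E_I = -0.02·(6420/29.8141) ≈ -4.307.
E_I < 0: inferior good.

-4.307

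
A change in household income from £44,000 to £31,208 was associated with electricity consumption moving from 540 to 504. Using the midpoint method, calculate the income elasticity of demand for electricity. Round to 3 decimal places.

0.203

%ΔQ = (504 − 540)/[(540+504)/2] = -36/522 ≈ -0.0690.
%ΔY = (31,208 − 44,000)/[(44,000+31,208)/2] = -12792/37604 ≈ -0.3402.
E_I = %ΔQ/%ΔY ≈ 0.203.
E_I ∈ (0,1): normal good (necessity).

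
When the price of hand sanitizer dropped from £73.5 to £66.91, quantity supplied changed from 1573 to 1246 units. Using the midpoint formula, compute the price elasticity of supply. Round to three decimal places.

%Δq = (1246 − 1573)/[(1573 + 1246)/2] = -327/1409.5 ≈ -0.2320.
%Δp = (66.91 − 73.5)/[(73.5 + 66.91)/2] = -6.59/70.205 ≈ -0.0939.
Arc elasticity E = %Δq/%Δp ≈ -0.2320/-0.0939 ≈ 2.472.
|E| > 1: supply is elastic over this range.

2.472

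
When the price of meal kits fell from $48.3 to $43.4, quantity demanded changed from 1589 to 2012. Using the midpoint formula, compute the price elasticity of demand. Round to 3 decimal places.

-2.198

%Δq = (2012 − 1589)/[(1589 + 2012)/2] = 423/1800.5 ≈ 0.2349.
%Δp = (43.4 − 48.3)/[(48.3 + 43.4)/2] = -4.9/45.85 ≈ -0.1069.
Arc elasticity E = %Δq/%Δp ≈ 0.2349/-0.1069 ≈ -2.198.
|E| > 1: demand is elastic over this range.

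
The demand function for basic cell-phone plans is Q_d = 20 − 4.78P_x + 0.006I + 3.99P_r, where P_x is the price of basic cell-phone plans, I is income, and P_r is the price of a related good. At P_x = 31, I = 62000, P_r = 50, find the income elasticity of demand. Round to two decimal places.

Q_d = 20 − 4.78(31) + 0.006(62000) + 3.99(50) = 20 − 148.18 + 372 + 199.5 = 443.32.
∂Q_d/∂I = +0.006, so E_I = 0.006·(62000/443.32) ≈ 0.84.
E_I ∈ (0,1): normal good (necessity).

0.84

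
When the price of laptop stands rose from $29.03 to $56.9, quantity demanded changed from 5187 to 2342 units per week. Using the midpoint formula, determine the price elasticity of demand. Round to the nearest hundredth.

-1.17

%ΔQ = (2342 − 5187)/[(5187 + 2342)/2] = -2845/3764.5 ≈ -0.7557.
%Δp = (56.9 − 29.03)/[(29.03 + 56.9)/2] = 27.87/42.965 ≈ 0.6487.
Arc elasticity E = %ΔQ/%Δp ≈ -0.7557/0.6487 ≈ -1.17.
|E| > 1: demand is elastic over this range.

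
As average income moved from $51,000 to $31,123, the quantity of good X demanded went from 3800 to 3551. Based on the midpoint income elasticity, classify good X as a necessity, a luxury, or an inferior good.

necessity

%ΔQ = (3551 − 3800)/[(3800+3551)/2] = -249/3675.5 ≈ -0.0677.
%ΔI = (31,123 − 51,000)/[(51,000+31,123)/2] = -19877/41061.5 ≈ -0.4841.
E_I = %ΔQ/%ΔI ≈ 0.140.
E_I ∈ (0,1): normal good (necessity).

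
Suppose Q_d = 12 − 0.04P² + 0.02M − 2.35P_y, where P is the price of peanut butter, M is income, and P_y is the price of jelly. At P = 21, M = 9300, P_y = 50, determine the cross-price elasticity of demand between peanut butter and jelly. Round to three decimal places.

-1.869

Evaluating quantity at (P, M, P_y) gives Q_d = 12 − 0.04(21)² + 0.02(9300) − 2.35(50) = 12 − 17.64 + 186 − 117.5 = 62.86.
∂Q_d/∂P_y = −2.35, so E_xy = -2.35·(50/62.86) ≈ -1.869.
E_xy < 0: the goods are complements.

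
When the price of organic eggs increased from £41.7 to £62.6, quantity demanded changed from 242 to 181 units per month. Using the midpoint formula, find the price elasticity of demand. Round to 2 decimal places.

-0.72

%Δq = (181 − 242)/[(242 + 181)/2] = -61/211.5 ≈ -0.2884.
%ΔP = (62.6 − 41.7)/[(41.7 + 62.6)/2] = 20.9/52.15 ≈ 0.4008.
Arc elasticity E = %Δq/%ΔP ≈ -0.2884/0.4008 ≈ -0.72.
|E| < 1: demand is inelastic over this range.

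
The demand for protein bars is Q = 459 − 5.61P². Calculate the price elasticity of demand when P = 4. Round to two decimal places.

At P = 4, Q = 369.24.
dQ/dP = −2·5.61·P = −44.88.
Point elasticity E = (dQ/dP)·(P/Q) = -44.88 × 4/369.24 ≈ -0.49.
|E| < 1, so demand is inelastic at this price.

-0.49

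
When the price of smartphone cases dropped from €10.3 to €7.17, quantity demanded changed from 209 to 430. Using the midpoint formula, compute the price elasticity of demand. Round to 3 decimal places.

%Δq = (430 − 209)/[(209 + 430)/2] = 221/319.5 ≈ 0.6917.
%ΔP = (7.17 − 10.3)/[(10.3 + 7.17)/2] = -3.13/8.735 ≈ -0.3583.
Arc elasticity E = %Δq/%ΔP ≈ 0.6917/-0.3583 ≈ -1.930.
|E| > 1: demand is elastic over this range.

-1.930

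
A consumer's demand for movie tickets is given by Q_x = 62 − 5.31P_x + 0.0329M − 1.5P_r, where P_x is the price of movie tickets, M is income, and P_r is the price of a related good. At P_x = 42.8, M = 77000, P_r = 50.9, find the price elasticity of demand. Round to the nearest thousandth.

First evaluate Q_x: 62 − 5.31(42.8) + 0.0329(77000) − 1.5(50.9) = 62 − 227.268 + 2533.3 − 76.35 = 2291.682.
∂Q_x/∂P_x = −5.31, so E_p = (−5.31)·(42.8/2291.682) ≈ -0.099.
|E_p| < 1: demand is inelastic.

-0.099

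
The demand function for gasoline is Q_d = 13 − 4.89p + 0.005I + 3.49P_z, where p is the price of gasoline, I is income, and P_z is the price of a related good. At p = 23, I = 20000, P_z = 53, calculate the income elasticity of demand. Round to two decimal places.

0.54

Q_d = 13 − 4.89(23) + 0.005(20000) + 3.49(53) = 13 − 112.47 + 100 + 184.97 = 185.5.
∂Q_d/∂I = +0.005, so E_I = 0.005·(20000/185.5) ≈ 0.54.
E_I ∈ (0,1): normal good (necessity).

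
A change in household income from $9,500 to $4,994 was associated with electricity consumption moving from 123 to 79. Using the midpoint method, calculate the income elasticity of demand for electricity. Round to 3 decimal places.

0.701

%ΔQ = (79 − 123)/[(123+79)/2] = -44/101 ≈ -0.4356.
%ΔM = (4,994 − 9,500)/[(9,500+4,994)/2] = -4506/7247 ≈ -0.6218.
E_I = %ΔQ/%ΔM ≈ 0.701.
E_I ∈ (0,1): normal good (necessity).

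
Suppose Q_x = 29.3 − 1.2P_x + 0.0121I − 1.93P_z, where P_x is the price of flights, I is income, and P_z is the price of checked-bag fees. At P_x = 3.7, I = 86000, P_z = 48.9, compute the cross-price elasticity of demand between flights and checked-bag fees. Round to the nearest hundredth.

-0.10

At the given point, Q_x = 29.3 − 1.2(3.7) + 0.0121(86000) − 1.93(48.9) = 29.3 − 4.44 + 1040.6 − 94.377 = 971.083.
∂Q_x/∂P_z = −1.93, so E_xy = -1.93·(48.9/971.083) ≈ -0.10.
E_xy < 0: the goods are complements.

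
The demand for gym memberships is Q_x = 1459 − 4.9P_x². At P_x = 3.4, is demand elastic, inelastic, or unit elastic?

At P_x = 3.4, Q_x = 1402.356.
dQ_x/dP_x = −2·4.9·P_x = −33.32.
Point elasticity E = (dQ_x/dP_x)·(P_x/Q_x) = -33.32 × 3.4/1402.356 ≈ -0.081.
|E| ≈ 0.081 < 1, so demand is inelastic.

inelastic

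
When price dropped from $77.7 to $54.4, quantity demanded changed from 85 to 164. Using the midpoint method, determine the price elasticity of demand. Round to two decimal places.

-1.80

%Δq = (164 − 85)/[(85 + 164)/2] = 79/124.5 ≈ 0.6345.
%ΔP = (54.4 − 77.7)/[(77.7 + 54.4)/2] = -23.3/66.05 ≈ -0.3528.
Arc elasticity E = %Δq/%ΔP ≈ 0.6345/-0.3528 ≈ -1.80.
|E| > 1: demand is elastic over this range.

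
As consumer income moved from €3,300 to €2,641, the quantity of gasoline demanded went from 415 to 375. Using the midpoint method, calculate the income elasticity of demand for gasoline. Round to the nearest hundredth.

%ΔQ = (375 − 415)/[(415+375)/2] = -40/395 ≈ -0.1013.
%ΔI = (2,641 − 3,300)/[(3,300+2,641)/2] = -659/2970.5 ≈ -0.2218.
E_I = %ΔQ/%ΔI ≈ 0.46.
E_I ∈ (0,1): normal good (necessity).

0.46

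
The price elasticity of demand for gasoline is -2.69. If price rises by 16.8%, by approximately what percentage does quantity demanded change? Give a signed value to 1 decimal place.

-45.2

%ΔQ ≈ E × %ΔP = (-2.69) × (16.8%) ≈ -45.2%.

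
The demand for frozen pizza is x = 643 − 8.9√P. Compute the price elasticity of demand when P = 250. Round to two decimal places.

At P = 250, x = 502.2786.
dx/dP = −8.9/(2√P) = −8.9/(2·15.8114).
Point elasticity E = (dx/dP)·(P/x) = -0.2814 × 250/502.2786 ≈ -0.14.
|E| < 1, so demand is inelastic at this price.

-0.14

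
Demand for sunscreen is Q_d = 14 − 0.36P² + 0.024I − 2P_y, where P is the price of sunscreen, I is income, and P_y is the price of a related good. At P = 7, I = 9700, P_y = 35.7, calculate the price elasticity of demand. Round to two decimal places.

-0.22

At the given point, Q_d = 14 − 0.36(7)² + 0.024(9700) − 2(35.7) = 14 − 17.64 + 232.8 − 71.4 = 157.76.
∂Q_d/∂P = −2·0.36·P = -5.04, so E_p = -5.04·(7/157.76) ≈ -0.22.
|E_p| < 1: demand is inelastic.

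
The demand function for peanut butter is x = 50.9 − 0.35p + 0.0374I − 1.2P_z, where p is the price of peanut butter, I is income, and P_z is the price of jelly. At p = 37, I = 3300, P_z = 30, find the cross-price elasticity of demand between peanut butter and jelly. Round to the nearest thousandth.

-0.287

At the given point, x = 50.9 − 0.35(37) + 0.0374(3300) − 1.2(30) = 50.9 − 12.95 + 123.42 − 36 = 125.37.
∂x/∂P_z = −1.2, so E_xy = -1.2·(30/125.37) ≈ -0.287.
E_xy < 0: the goods are complements.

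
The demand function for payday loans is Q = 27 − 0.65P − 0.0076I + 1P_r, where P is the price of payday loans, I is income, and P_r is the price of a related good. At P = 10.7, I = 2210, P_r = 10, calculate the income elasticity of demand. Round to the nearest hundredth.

Evaluating quantity at (P, I, P_r) gives Q = 27 − 0.65(10.7) − 0.0076(2210) + 1(10) = 27 − 6.955 − 16.796 + 10 = 13.249.
∂Q/∂I = −0.0076, so E_I = -0.0076·(2210/13.249) ≈ -1.27.
E_I < 0: inferior good.

-1.27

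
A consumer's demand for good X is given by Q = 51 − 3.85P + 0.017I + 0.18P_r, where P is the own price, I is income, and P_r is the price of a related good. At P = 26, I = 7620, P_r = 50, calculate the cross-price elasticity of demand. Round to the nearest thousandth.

Substituting, Q = 51 − 3.85(26) + 0.017(7620) + 0.18(50) = 51 − 100.1 + 129.54 + 9 = 89.44.
∂Q/∂P_r = +0.18, so E_xy = 0.18·(50/89.44) ≈ 0.101.
E_xy > 0: the goods are substitutes.

0.101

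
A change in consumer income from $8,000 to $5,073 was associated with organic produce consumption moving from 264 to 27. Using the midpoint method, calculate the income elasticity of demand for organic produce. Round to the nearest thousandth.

3.638

%ΔQ = (27 − 264)/[(264+27)/2] = -237/145.5 ≈ -1.6289.
%ΔM = (5,073 − 8,000)/[(8,000+5,073)/2] = -2927/6536.5 ≈ -0.4478.
E_I = %ΔQ/%ΔM ≈ 3.638.
E_I > 1: normal good (luxury).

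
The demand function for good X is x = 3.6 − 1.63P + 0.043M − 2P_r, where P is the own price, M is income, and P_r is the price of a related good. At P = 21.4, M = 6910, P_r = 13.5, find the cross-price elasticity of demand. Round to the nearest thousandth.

-0.113

At the given point, x = 3.6 − 1.63(21.4) + 0.043(6910) − 2(13.5) = 3.6 − 34.882 + 297.13 − 27 = 238.848.
∂x/∂P_r = −2, so E_xy = -2·(13.5/238.848) ≈ -0.113.
E_xy < 0: the goods are complements.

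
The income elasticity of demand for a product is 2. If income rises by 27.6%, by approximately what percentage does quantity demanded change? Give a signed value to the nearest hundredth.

55.20

%ΔQ ≈ E × %ΔI = (2) × (27.6%) = 55.20%.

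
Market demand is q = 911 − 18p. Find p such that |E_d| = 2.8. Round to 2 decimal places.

Set −bp/(a − bp) = −2.8 ⇒ bp = 2.8(a − bp) ⇒ bp(1+2.8) = 2.8·a.
p = 2.8·911/(18·3.8) ≈ 37.29.

37.29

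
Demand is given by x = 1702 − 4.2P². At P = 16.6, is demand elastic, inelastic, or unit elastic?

At P = 16.6, x = 544.648.
dx/dP = −2·4.2·P = −139.44.
Point elasticity E = (dx/dP)·(P/x) = -139.44 × 16.6/544.648 ≈ -4.250.
|E| ≈ 4.250 > 1, so demand is elastic.

elastic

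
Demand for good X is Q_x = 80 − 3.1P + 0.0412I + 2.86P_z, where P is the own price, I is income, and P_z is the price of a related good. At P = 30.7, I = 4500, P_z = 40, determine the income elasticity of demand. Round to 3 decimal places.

0.651

Evaluating quantity at (P, I, P_z) gives Q_x = 80 − 3.1(30.7) + 0.0412(4500) + 2.86(40) = 80 − 95.17 + 185.4 + 114.4 = 284.63.
∂Q_x/∂I = +0.0412, so E_I = 0.0412·(4500/284.63) ≈ 0.651.
E_I ∈ (0,1): normal good (necessity).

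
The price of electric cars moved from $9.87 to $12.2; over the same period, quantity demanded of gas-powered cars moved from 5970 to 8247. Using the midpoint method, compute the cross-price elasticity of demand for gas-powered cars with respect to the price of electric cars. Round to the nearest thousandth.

%ΔQ_x = (8247 − 5970)/[(5970+8247)/2] = 2277/7108.5 ≈ 0.3203.
%ΔP_y = (12.2 − 9.87)/[(9.87+12.2)/2] ≈ 0.2111.
E_xy = 0.3203/0.2111 ≈ 1.517.
E_xy > 0, so gas-powered cars and electric cars are substitutes.

1.517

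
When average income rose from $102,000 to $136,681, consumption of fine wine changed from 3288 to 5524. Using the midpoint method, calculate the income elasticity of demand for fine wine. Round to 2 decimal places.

1.75

%ΔQ = (5524 − 3288)/[(3288+5524)/2] = 2236/4406 ≈ 0.5075.
%ΔM = (136,681 − 102,000)/[(102,000+136,681)/2] = 34681/119340.5 ≈ 0.2906.
E_I = %ΔQ/%ΔM ≈ 1.75.
E_I > 1: normal good (luxury).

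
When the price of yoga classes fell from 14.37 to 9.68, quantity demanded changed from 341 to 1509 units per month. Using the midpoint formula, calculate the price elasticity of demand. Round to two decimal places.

-3.24

%Δq = (1509 − 341)/[(341 + 1509)/2] = 1168/925 ≈ 1.2627.
%ΔP = (9.68 − 14.37)/[(14.37 + 9.68)/2] = -4.69/12.025 ≈ -0.3900.
Arc elasticity E = %Δq/%ΔP ≈ 1.2627/-0.3900 ≈ -3.24.
|E| > 1: demand is elastic over this range.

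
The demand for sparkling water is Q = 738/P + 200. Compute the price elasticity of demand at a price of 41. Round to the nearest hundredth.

At P = 41, Q = 218.
dQ/dP = −738/P² = −0.439.
Point elasticity E = (dQ/dP)·(P/Q) = -0.439 × 41/218 ≈ -0.08.
|E| < 1, so demand is inelastic at this price.

-0.08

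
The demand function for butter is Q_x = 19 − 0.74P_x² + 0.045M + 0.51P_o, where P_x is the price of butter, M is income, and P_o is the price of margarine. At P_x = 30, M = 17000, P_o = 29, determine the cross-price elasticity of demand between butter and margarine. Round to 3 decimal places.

0.111

Substituting, Q_x = 19 − 0.74(30)² + 0.045(17000) + 0.51(29) = 19 − 666 + 765 + 14.79 = 132.79.
∂Q_x/∂P_o = +0.51, so E_xy = 0.51·(29/132.79) ≈ 0.111.
E_xy > 0: the goods are substitutes.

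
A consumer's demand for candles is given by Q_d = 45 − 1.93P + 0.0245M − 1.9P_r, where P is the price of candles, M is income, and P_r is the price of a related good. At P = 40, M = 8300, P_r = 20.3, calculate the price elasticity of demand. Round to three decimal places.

-0.582

Q_d = 45 − 1.93(40) + 0.0245(8300) − 1.9(20.3) = 45 − 77.2 + 203.35 − 38.57 = 132.58.
∂Q_d/∂P = −1.93, so E_p = (−1.93)·(40/132.58) ≈ -0.582.
|E_p| < 1: demand is inelastic.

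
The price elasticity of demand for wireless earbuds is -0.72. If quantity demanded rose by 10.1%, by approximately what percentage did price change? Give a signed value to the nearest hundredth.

-14.03

%ΔQ ≈ E × %ΔP ⇒ %ΔP = %ΔQ / E = (10.1%)/(-0.72) ≈ -14.03%.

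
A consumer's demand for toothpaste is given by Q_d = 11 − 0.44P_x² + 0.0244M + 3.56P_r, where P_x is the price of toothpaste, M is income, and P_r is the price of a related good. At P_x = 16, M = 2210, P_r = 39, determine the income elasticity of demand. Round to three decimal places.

First evaluate Q_d: 11 − 0.44(16)² + 0.0244(2210) + 3.56(39) = 11 − 112.64 + 53.924 + 138.84 = 91.124.
∂Q_d/∂M = +0.0244, so E_I = 0.0244·(2210/91.124) ≈ 0.592.
E_I ∈ (0,1): normal good (necessity).

0.592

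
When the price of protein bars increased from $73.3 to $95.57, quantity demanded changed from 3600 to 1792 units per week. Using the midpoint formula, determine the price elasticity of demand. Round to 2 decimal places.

%ΔQ = (1792 − 3600)/[(3600 + 1792)/2] = -1808/2696 ≈ -0.6706.
%ΔP = (95.57 − 73.3)/[(73.3 + 95.57)/2] = 22.27/84.435 ≈ 0.2638.
Arc elasticity E = %ΔQ/%ΔP ≈ -0.6706/0.2638 ≈ -2.54.
|E| > 1: demand is elastic over this range.

-2.54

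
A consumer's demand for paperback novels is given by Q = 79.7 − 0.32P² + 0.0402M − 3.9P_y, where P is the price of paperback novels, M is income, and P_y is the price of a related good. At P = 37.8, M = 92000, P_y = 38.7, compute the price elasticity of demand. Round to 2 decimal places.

-0.29

Substituting, Q = 79.7 − 0.32(37.8)² + 0.0402(92000) − 3.9(38.7) = 79.7 − 457.2288 + 3698.4 − 150.93 = 3169.9412.
∂Q/∂P = −2·0.32·P = -24.192, so E_p = -24.192·(37.8/3169.9412) ≈ -0.29.
|E_p| < 1: demand is inelastic.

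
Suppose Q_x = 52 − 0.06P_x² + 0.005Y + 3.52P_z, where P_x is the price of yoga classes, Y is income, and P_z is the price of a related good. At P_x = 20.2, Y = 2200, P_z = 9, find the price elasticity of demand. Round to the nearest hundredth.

-0.70

Evaluating quantity at (P_x, Y, P_z) gives Q_x = 52 − 0.06(20.2)² + 0.005(2200) + 3.52(9) = 52 − 24.4824 + 11 + 31.68 = 70.1976.
∂Q_x/∂P_x = −2·0.06·P_x = -2.424, so E_p = -2.424·(20.2/70.1976) ≈ -0.70.
|E_p| < 1: demand is inelastic.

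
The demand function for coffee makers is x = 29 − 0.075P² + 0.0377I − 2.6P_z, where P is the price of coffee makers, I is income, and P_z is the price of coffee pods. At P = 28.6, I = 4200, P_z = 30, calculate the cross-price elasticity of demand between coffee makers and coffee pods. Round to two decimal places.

Substituting, x = 29 − 0.075(28.6)² + 0.0377(4200) − 2.6(30) = 29 − 61.347 + 158.34 − 78 = 47.993.
∂x/∂P_z = −2.6, so E_xy = -2.6·(30/47.993) ≈ -1.63.
E_xy < 0: the goods are complements.

-1.63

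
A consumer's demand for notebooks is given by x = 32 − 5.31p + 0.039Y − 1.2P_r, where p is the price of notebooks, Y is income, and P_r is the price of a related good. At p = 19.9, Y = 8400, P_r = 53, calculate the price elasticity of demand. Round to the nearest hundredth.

Substituting, x = 32 − 5.31(19.9) + 0.039(8400) − 1.2(53) = 32 − 105.669 + 327.6 − 63.6 = 190.331.
∂x/∂p = −5.31, so E_p = (−5.31)·(19.9/190.331) ≈ -0.56.
|E_p| < 1: demand is inelastic.

-0.56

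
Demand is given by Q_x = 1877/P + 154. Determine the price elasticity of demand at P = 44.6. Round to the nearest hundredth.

-0.21

At P = 44.6, Q_x = 196.0852.
dQ_x/dP = −1877/P² = −0.9436.
Point elasticity E = (dQ_x/dP)·(P/Q_x) = -0.9436 × 44.6/196.0852 ≈ -0.21.
|E| < 1, so demand is inelastic at this price.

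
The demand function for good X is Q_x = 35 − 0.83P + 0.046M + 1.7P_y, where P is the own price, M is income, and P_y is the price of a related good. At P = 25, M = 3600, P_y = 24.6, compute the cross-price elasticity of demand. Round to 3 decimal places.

Q_x = 35 − 0.83(25) + 0.046(3600) + 1.7(24.6) = 35 − 20.75 + 165.6 + 41.82 = 221.67.
∂Q_x/∂P_y = +1.7, so E_xy = 1.7·(24.6/221.67) ≈ 0.189.
E_xy > 0: the goods are substitutes.

0.189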